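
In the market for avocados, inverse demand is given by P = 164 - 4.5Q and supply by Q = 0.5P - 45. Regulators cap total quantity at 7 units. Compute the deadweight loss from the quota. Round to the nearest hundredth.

62.48

Rewriting supply in inverse form: P = 90 + 2Q.
Unrestricted equilibrium: Q* = (164 - 90)/(4.5 + 2) = 11.3846.
At Q = 7 the demand price is 164 - 4.5(7) = 132.5 and the supply price is 90 + 2(7) = 104.
DWL = (1/2)(gap between curves at 7) x (Q* - 7) = (1/2)(28.5)(4.3846) = 62.4808.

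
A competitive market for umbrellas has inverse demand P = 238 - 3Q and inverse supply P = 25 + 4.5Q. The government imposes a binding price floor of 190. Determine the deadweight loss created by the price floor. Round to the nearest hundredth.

576.60

Without the control, 238 - 3Q = 25 + 4.5Q so Q* = 28.4 and P* = 152.8.
At the floor price 190, quantity demanded is (238 - 190)/3 = 16; demand is the short side, so Q = 16 trades at P = 190.
The lost-trades triangle has base Q* - 16 = 12.4 and height equal to the gap between the curves at Q = 16, which is 190 - 97 = 93. DWL = (1/2)(12.4)(93) = 576.6.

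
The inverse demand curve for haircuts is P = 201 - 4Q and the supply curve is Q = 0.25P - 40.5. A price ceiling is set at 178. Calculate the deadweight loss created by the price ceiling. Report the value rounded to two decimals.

Rewriting supply in inverse form: P = 162 + 4Q.
Free-market equilibrium: 201 - 4Q = 162 + 4Q gives Q* = 4.875, P* = 181.5.
At P = 178, sellers supply (178 - 162)/4 = 4 while buyers want more, so the quantity traded is 4 at price 178.
At Q = 4 the demand price is 185 and the supply price is 178. Deadweight loss is the triangle between the curves from 4 to 4.875: (1/2)(185 - 178)(4.875 - 4) = 3.0625.

3.06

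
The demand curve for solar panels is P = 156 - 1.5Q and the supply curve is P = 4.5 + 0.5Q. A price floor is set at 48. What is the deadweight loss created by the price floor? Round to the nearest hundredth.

Without the control, 156 - 1.5Q = 4.5 + 0.5Q so Q* = 75.75 and P* = 42.375.
At P = 48, buyers demand (156 - 48)/1.5 = 72 while sellers would supply more, so the quantity traded is 72 at price 48.
The lost-trades triangle has base Q* - 72 = 3.75 and height equal to the gap between the curves at Q = 72, which is 48 - 40.5 = 7.5. DWL = (1/2)(3.75)(7.5) = 14.0625.

14.06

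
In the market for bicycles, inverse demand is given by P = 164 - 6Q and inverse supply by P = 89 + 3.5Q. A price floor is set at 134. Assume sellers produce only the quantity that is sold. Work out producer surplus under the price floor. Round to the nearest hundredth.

Without the control, 164 - 6Q = 89 + 3.5Q so Q* = 7.8947 and P* = 116.6316.
At P = 134, buyers demand (164 - 134)/6 = 5 while sellers would supply more, so the quantity traded is 5 at price 134.
The supply price at Q = 5 is 106.5. PS is the trapezoid between 134 and supply over [0, 5]: (1/2)[(134 - 89) + (134 - 106.5)](5) = 181.25.

181.25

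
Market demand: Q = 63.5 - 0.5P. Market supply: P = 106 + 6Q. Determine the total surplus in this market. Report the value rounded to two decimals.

Rewriting demand in inverse form: P = 127 - 2Q.
Setting demand equal to supply, 21 = 8Q, so Q* = 2.625 and P* = 121.75.
Total surplus is the full triangle between the curves from 0 to Q*: (1/2)(2.625)(127 - 106) = 27.5625.

27.56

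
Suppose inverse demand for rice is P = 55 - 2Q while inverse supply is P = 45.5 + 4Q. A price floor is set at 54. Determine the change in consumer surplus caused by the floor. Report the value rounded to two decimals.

Without the control, 55 - 2Q = 45.5 + 4Q so Q* = 1.5833 and P* = 51.8333.
At the floor price 54, quantity demanded is (55 - 54)/2 = 0.5; demand is the short side, so Q = 0.5 trades at P = 54.
CS goes from (1/2)(1.5833)(3.1667) = 2.5069 to 0.25 (computed as (55 - 54)(0.5) - (1/2)(2)(0.5)^2), a change of -2.2569.

-2.26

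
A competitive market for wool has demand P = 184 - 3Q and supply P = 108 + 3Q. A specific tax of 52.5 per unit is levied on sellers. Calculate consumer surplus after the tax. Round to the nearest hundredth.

23.01

Pre-tax equilibrium: 184 - 3Q = 108 + 3Q gives Q* = 12.6667, P* = 146.
With the tax, sellers need 52.5 more per unit: 184 - 3Q = 108 + 3Q + 52.5, so Q_t = 3.9167. Buyers pay P_b = 172.25; sellers receive P_s = P_b - 52.5 = 119.75.
Consumer surplus is the triangle under demand above P_b: (1/2)(3.9167)(184 - 172.25) = 23.0104.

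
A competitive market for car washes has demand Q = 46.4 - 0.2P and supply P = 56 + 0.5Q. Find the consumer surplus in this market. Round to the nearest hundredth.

Rewriting demand in inverse form: P = 232 - 5Q.
Setting demand equal to supply, 176 = 5.5Q, so Q* = 32 and P* = 72.
Consumer surplus is the triangle under demand above P*: (1/2)(32)(232 - 72) = (1/2)(32)(160) = 2560.

2560.00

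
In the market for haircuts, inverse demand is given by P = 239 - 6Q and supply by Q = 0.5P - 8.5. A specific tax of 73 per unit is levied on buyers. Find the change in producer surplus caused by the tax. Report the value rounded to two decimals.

-423.17

Rewriting supply in inverse form: P = 17 + 2Q.
Without the tax, 239 - 6Q = 17 + 2Q so Q* = 27.75 and P* = 72.5.
A tax on buyers shifts demand down by 73: (239 - 73) - 6Q = 17 + 2Q, so Q_t = 18.625. Buyers pay P_b = 127.25; sellers receive P_s = P_b - 73 = 54.25.
Producers lose the trapezoid between P_s and P* out to Q_t plus the triangle from Q_t to Q*: change in PS = 346.8906 - 770.0625 = -423.1719.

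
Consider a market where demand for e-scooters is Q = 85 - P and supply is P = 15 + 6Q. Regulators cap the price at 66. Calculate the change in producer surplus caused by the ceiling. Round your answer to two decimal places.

Rewriting demand in inverse form: P = 85 - Q.
Free-market equilibrium: 85 - Q = 15 + 6Q gives Q* = 10, P* = 75.
At the ceiling price 66, quantity supplied is (66 - 15)/6 = 8.5; supply is the short side, so Q = 8.5 trades at P = 66.
PS goes from (1/2)(10)(60) = 300 to 216.75 (computed as (66 - 15)(8.5) - (1/2)(6)(8.5)^2), a change of -83.25.

-83.25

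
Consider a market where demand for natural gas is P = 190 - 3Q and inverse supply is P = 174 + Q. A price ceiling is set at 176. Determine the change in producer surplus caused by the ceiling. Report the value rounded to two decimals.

-6.00

Free-market equilibrium: 190 - 3Q = 174 + Q gives Q* = 4, P* = 178.
At P = 176, sellers supply (176 - 174)/1 = 2 while buyers want more, so the quantity traded is 2 at price 176.
PS goes from (1/2)(4)(4) = 8 to 2 (computed as (176 - 174)(2) - (1/2)(1)(2)^2), a change of -6.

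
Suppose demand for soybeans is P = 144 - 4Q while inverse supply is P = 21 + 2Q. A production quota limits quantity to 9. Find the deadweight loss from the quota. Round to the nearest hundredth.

Without the quota, 144 - 4Q = 21 + 2Q gives Q* = 20.5.
At Q = 9 the demand price is 144 - 4(9) = 108 and the supply price is 21 + 2(9) = 39.
Deadweight loss is the triangle between the curves from 9 to 20.5: (1/2)(108 - 39)(20.5 - 9) = 396.75.

396.75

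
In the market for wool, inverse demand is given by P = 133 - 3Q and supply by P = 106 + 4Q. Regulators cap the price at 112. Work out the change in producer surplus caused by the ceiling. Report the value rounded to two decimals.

Without the control, 133 - 3Q = 106 + 4Q so Q* = 3.8571 and P* = 121.4286.
At the ceiling price 112, quantity supplied is (112 - 106)/4 = 1.5; supply is the short side, so Q = 1.5 trades at P = 112.
PS goes from (1/2)(3.8571)(15.4286) = 29.7551 to 4.5 (computed as (112 - 106)(1.5) - (1/2)(4)(1.5)^2), a change of -25.2551.

-25.26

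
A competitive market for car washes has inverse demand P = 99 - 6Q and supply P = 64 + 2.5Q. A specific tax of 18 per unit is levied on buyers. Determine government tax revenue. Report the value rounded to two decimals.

36.00

Without the tax, 99 - 6Q = 64 + 2.5Q so Q* = 4.1176 and P* = 74.2941.
With the tax, buyers' net willingness to pay falls by 18: (99 - 18) - 6Q = 64 + 2.5Q, so Q_t = 2. Buyers pay P_b = 87; sellers receive P_s = P_b - 18 = 69.
Tax revenue = t x Q_t = 18 x 2 = 36.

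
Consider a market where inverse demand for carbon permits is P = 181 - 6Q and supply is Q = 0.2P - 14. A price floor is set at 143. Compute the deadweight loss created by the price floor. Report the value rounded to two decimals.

Rewriting supply in inverse form: P = 70 + 5Q.
Without the control, 181 - 6Q = 70 + 5Q so Q* = 10.0909 and P* = 120.4545.
At the floor price 143, quantity demanded is (181 - 143)/6 = 6.3333; demand is the short side, so Q = 6.3333 trades at P = 143.
The lost-trades triangle has base Q* - 6.3333 = 3.7576 and height equal to the gap between the curves at Q = 6.3333, which is 143 - 101.6667 = 41.3333. DWL = (1/2)(3.7576)(41.3333) = 77.6566.

77.66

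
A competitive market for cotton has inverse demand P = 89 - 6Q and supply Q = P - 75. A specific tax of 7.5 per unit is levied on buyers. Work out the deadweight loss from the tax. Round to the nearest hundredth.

4.02

Rewriting supply in inverse form: P = 75 + Q.
Pre-tax equilibrium: 89 - 6Q = 75 + Q gives Q* = 2, P* = 77.
With the tax, buyers' net willingness to pay falls by 7.5: (89 - 7.5) - 6Q = 75 + Q, so Q_t = 0.9286. Buyers pay P_b = 83.4286; sellers receive P_s = P_b - 7.5 = 75.9286.
Deadweight loss is the triangle between the curves from Q_t to Q*: (1/2)(2 - 0.9286)(7.5) = 4.0179.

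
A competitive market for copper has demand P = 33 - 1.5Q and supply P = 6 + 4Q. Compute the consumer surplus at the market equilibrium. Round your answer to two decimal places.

Setting demand equal to supply, 27 = 5.5Q, so Q* = 4.9091 and P* = 25.6364.
CS is the area between the demand curve and P* from 0 to Q*: (1/2)(4.9091)(7.3636) = 18.0744.

18.07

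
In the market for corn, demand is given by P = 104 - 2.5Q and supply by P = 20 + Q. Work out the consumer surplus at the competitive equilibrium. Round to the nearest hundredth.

Setting demand equal to supply, 84 = 3.5Q, so Q* = 24 and P* = 44.
Consumer surplus is the triangle under demand above P*: (1/2)(24)(104 - 44) = (1/2)(24)(60) = 720.

720.00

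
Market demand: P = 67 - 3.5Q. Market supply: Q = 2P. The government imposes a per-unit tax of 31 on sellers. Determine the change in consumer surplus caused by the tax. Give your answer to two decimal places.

-349.23

Rewriting supply in inverse form: P = 0.5Q.
Pre-tax equilibrium: 67 - 3.5Q = 0.5Q gives Q* = 16.75, P* = 8.375.
With the tax, sellers need 31 more per unit: 67 - 3.5Q = 0.5Q + 31, so Q_t = 9. Buyers pay P_b = 35.5; sellers receive P_s = P_b - 31 = 4.5.
CS falls from (1/2)(16.75)(58.625) = 490.9844 to (1/2)(9)(31.5) = 141.75, a change of -349.2344.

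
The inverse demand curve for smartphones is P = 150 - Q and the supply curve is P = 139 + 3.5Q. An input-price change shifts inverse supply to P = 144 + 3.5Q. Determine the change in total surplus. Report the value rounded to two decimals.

-9.44

Initial equilibrium: Q_0 = 2.4444, P_0 = 147.5556; CS_0 = (1/2)(2.4444)(2.4444) = 2.9877, PS_0 = (1/2)(2.4444)(8.5556) = 10.4568.
New equilibrium: 150 - Q = 144 + 3.5Q gives Q_1 = 1.3333, P_1 = 148.6667; CS_1 = 0.8889, PS_1 = 3.1111.
Change in total surplus = (0.8889 + 3.1111) - (2.9877 + 10.4568) = -9.4444.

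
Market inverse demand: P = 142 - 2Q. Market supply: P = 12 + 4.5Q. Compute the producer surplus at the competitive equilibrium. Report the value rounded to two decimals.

Set 142 - 2Q = 12 + 4.5Q, which gives 130 = 6.5Q, so Q* = 20 and P* = 142 - 2(20) = 102.
PS is the area between P* and the supply curve from 0 to Q*: (1/2)(20)(90) = 900.

900.00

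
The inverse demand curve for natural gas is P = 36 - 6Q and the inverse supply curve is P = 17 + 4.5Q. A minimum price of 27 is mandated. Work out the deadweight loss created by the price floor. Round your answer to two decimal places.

Without the control, 36 - 6Q = 17 + 4.5Q so Q* = 1.8095 and P* = 25.1429.
At the floor price 27, quantity demanded is (36 - 27)/6 = 1.5; demand is the short side, so Q = 1.5 trades at P = 27.
The lost-trades triangle has base Q* - 1.5 = 0.3095 and height equal to the gap between the curves at Q = 1.5, which is 27 - 23.75 = 3.25. DWL = (1/2)(0.3095)(3.25) = 0.503.

0.50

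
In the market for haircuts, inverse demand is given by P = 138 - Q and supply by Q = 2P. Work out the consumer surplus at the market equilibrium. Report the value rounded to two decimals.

4232.00

Rewriting supply in inverse form: P = 0.5Q.
Set 138 - Q = 0.5Q, which gives 138 = 1.5Q, so Q* = 92 and P* = 138 - (92) = 46.
Consumer surplus is the triangle under demand above P*: (1/2)(92)(138 - 46) = (1/2)(92)(92) = 4232.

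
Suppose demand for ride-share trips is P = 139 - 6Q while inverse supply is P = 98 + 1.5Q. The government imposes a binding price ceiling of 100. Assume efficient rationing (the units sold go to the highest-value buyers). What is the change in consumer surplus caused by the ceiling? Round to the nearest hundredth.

-42.99

Free-market equilibrium: 139 - 6Q = 98 + 1.5Q gives Q* = 5.4667, P* = 106.2.
At P = 100, sellers supply (100 - 98)/1.5 = 1.3333 while buyers want more, so the quantity traded is 1.3333 at price 100.
CS goes from (1/2)(5.4667)(32.8) = 89.6533 to 46.6667 (computed as (139 - 100)(1.3333) - (1/2)(6)(1.3333)^2), a change of -42.9867.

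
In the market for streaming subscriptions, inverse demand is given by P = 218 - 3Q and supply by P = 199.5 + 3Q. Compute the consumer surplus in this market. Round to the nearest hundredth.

Setting demand equal to supply, 18.5 = 6Q, so Q* = 3.0833 and P* = 208.75.
The demand choke price is 218, so CS = (1/2)(Q*)(218 - P*) = (1/2)(3.0833)(9.25) = 14.2604.

14.26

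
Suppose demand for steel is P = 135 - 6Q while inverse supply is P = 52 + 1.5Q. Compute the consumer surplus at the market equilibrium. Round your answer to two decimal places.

367.41

Equilibrium: 135 - 6Q = 52 + 1.5Q, so Q* = 11.0667 and P* = 68.6.
The demand choke price is 135, so CS = (1/2)(Q*)(135 - P*) = (1/2)(11.0667)(66.4) = 367.4133.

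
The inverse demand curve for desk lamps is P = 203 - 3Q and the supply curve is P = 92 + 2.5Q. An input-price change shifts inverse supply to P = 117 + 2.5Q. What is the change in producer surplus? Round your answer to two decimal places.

-203.51

Initial equilibrium: Q_0 = 20.1818, P_0 = 142.4545; CS_0 = (1/2)(20.1818)(60.5455) = 610.9587, PS_0 = (1/2)(20.1818)(50.4545) = 509.1322.
New equilibrium: 203 - 3Q = 117 + 2.5Q gives Q_1 = 15.6364, P_1 = 156.0909; CS_1 = 366.7438, PS_1 = 305.6198.
Change in producer surplus = 305.6198 - 509.1322 = -203.5124.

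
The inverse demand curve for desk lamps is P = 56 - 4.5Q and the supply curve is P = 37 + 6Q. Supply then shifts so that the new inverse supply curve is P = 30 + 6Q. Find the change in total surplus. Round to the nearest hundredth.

15.00

Initial equilibrium: Q_0 = 1.8095, P_0 = 47.8571; CS_0 = (1/2)(1.8095)(8.1429) = 7.3673, PS_0 = (1/2)(1.8095)(10.8571) = 9.8231.
New equilibrium: 56 - 4.5Q = 30 + 6Q gives Q_1 = 2.4762, P_1 = 44.8571; CS_1 = 13.7959, PS_1 = 18.3946.
Change in total surplus = (13.7959 + 18.3946) - (7.3673 + 9.8231) = 15.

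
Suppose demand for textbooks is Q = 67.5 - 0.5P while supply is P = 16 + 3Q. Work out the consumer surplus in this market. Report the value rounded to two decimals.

566.44

Rewriting demand in inverse form: P = 135 - 2Q.
Setting demand equal to supply, 119 = 5Q, so Q* = 23.8 and P* = 87.4.
The demand choke price is 135, so CS = (1/2)(Q*)(135 - P*) = (1/2)(23.8)(47.6) = 566.44.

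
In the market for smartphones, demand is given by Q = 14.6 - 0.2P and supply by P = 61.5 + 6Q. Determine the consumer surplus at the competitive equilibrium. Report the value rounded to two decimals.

2.73

Rewriting demand in inverse form: P = 73 - 5Q.
Set 73 - 5Q = 61.5 + 6Q, which gives 11.5 = 11Q, so Q* = 1.0455 and P* = 73 - 5(1.0455) = 67.7727.
The demand choke price is 73, so CS = (1/2)(Q*)(73 - P*) = (1/2)(1.0455)(5.2273) = 2.7324.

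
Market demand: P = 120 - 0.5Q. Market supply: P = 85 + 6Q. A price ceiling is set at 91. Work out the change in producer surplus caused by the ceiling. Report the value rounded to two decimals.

Free-market equilibrium: 120 - 0.5Q = 85 + 6Q gives Q* = 5.3846, P* = 117.3077.
At P = 91, sellers supply (91 - 85)/6 = 1 while buyers want more, so the quantity traded is 1 at price 91.
PS goes from (1/2)(5.3846)(32.3077) = 86.9822 to 3 (computed as (91 - 85)(1) - (1/2)(6)(1)^2), a change of -83.9822.

-83.98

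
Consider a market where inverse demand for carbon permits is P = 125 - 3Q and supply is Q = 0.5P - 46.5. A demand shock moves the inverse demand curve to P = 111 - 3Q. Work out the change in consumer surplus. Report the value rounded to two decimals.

Rewriting supply in inverse form: P = 93 + 2Q.
Initial equilibrium: Q_0 = 6.4, P_0 = 105.8; CS_0 = (1/2)(6.4)(19.2) = 61.44, PS_0 = (1/2)(6.4)(12.8) = 40.96.
New equilibrium: 111 - 3Q = 93 + 2Q gives Q_1 = 3.6, P_1 = 100.2; CS_1 = 19.44, PS_1 = 12.96.
Change in consumer surplus = 19.44 - 61.44 = -42.

-42.00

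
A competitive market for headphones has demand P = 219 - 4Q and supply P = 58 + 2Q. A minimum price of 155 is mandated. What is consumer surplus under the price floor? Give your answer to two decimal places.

Without the control, 219 - 4Q = 58 + 2Q so Q* = 26.8333 and P* = 111.6667.
At P = 155, buyers demand (219 - 155)/4 = 16 while sellers would supply more, so the quantity traded is 16 at price 155.
CS is the triangle under demand above 155: (1/2)(16)(219 - 155) = 512.

512.00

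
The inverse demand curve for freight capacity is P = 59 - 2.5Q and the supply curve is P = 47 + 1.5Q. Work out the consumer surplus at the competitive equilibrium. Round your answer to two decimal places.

Set 59 - 2.5Q = 47 + 1.5Q, which gives 12 = 4Q, so Q* = 3 and P* = 59 - 2.5(3) = 51.5.
CS is the area between the demand curve and P* from 0 to Q*: (1/2)(3)(7.5) = 11.25.

11.25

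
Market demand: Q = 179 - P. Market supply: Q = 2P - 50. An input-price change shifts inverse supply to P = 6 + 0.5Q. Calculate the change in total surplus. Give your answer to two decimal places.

Rewriting demand in inverse form: P = 179 - Q.
Rewriting supply in inverse form: P = 25 + 0.5Q.
Initial equilibrium: Q_0 = 102.6667, P_0 = 76.3333; CS_0 = (1/2)(102.6667)(102.6667) = 5270.2222, PS_0 = (1/2)(102.6667)(51.3333) = 2635.1111.
New equilibrium: 179 - Q = 6 + 0.5Q gives Q_1 = 115.3333, P_1 = 63.6667; CS_1 = 6650.8889, PS_1 = 3325.4444.
Change in total surplus = (6650.8889 + 3325.4444) - (5270.2222 + 2635.1111) = 2071.

2071.00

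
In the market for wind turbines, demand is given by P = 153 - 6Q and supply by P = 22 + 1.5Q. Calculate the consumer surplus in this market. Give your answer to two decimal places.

915.25

Setting demand equal to supply, 131 = 7.5Q, so Q* = 17.4667 and P* = 48.2.
Consumer surplus is the triangle under demand above P*: (1/2)(17.4667)(153 - 48.2) = (1/2)(17.4667)(104.8) = 915.2533.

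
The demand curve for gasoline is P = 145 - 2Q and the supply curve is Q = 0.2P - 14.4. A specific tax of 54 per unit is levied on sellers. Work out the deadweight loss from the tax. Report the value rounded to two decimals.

Rewriting supply in inverse form: P = 72 + 5Q.
Pre-tax equilibrium: 145 - 2Q = 72 + 5Q gives Q* = 10.4286, P* = 124.1429.
With the tax, sellers need 54 more per unit: 145 - 2Q = 72 + 5Q + 54, so Q_t = 2.7143. Buyers pay P_b = 139.5714; sellers receive P_s = P_b - 54 = 85.5714.
The welfare triangle lost has base Q* - Q_t = 7.7143 and height t = 54, so DWL = (1/2)(7.7143)(54) = 208.2857.

208.29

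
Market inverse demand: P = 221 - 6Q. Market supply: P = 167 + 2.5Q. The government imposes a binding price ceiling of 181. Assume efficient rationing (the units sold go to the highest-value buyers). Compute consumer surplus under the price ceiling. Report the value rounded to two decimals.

Without the control, 221 - 6Q = 167 + 2.5Q so Q* = 6.3529 and P* = 182.8824.
At P = 181, sellers supply (181 - 167)/2.5 = 5.6 while buyers want more, so the quantity traded is 5.6 at price 181.
The demand price at Q = 5.6 is 187.4. CS is the trapezoid between demand and 181 over [0, 5.6]: (1/2)[(221 - 181) + (187.4 - 181)](5.6) = 129.92.

129.92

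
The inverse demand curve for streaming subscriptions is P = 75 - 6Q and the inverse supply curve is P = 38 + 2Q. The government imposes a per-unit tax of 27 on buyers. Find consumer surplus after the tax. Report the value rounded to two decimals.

Without the tax, 75 - 6Q = 38 + 2Q so Q* = 4.625 and P* = 47.25.
With the tax, buyers' net willingness to pay falls by 27: (75 - 27) - 6Q = 38 + 2Q, so Q_t = 1.25. Buyers pay P_b = 67.5; sellers receive P_s = P_b - 27 = 40.5.
CS = (1/2)(Q_t)(75 - P_b) = (1/2)(1.25)(7.5) = 4.6875.

4.69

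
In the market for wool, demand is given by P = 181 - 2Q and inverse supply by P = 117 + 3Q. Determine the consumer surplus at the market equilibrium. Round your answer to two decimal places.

163.84

Setting demand equal to supply, 64 = 5Q, so Q* = 12.8 and P* = 155.4.
Consumer surplus is the triangle under demand above P*: (1/2)(12.8)(181 - 155.4) = (1/2)(12.8)(25.6) = 163.84.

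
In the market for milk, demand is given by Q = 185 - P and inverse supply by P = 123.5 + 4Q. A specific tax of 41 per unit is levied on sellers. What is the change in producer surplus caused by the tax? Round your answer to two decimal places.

Rewriting demand in inverse form: P = 185 - Q.
Without the tax, 185 - Q = 123.5 + 4Q so Q* = 12.3 and P* = 172.7.
A tax on sellers shifts supply up by 41: 185 - Q = 123.5 + 4Q + 41, so Q_t = 4.1. Buyers pay P_b = 180.9; sellers receive P_s = P_b - 41 = 139.9.
PS falls from (1/2)(12.3)(49.2) = 302.58 to (1/2)(4.1)(16.4) = 33.62, a change of -268.96.

-268.96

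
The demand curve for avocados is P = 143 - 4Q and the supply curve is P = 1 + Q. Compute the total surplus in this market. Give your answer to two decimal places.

Setting demand equal to supply, 142 = 5Q, so Q* = 28.4 and P* = 29.4.
Total surplus is the full triangle between the curves from 0 to Q*: (1/2)(28.4)(143 - 1) = 2016.4.

2016.40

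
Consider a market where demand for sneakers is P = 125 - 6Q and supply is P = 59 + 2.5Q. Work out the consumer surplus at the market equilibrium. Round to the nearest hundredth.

180.87

Equilibrium: 125 - 6Q = 59 + 2.5Q, so Q* = 7.7647 and P* = 78.4118.
CS is the area between the demand curve and P* from 0 to Q*: (1/2)(7.7647)(46.5882) = 180.872.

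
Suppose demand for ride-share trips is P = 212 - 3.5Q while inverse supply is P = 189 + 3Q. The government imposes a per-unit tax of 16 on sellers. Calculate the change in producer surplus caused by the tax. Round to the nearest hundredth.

Pre-tax equilibrium: 212 - 3.5Q = 189 + 3Q gives Q* = 3.5385, P* = 199.6154.
A tax on sellers shifts supply up by 16: 212 - 3.5Q = 189 + 3Q + 16, so Q_t = 1.0769. Buyers pay P_b = 208.2308; sellers receive P_s = P_b - 16 = 192.2308.
PS falls from (1/2)(3.5385)(10.6154) = 18.7811 to (1/2)(1.0769)(3.2308) = 1.7396, a change of -17.0414.

-17.04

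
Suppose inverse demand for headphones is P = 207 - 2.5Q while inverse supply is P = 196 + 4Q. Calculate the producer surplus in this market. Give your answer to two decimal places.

Equilibrium: 207 - 2.5Q = 196 + 4Q, so Q* = 1.6923 and P* = 202.7692.
Producer surplus is the triangle above supply below P*: (1/2)(1.6923)(202.7692 - 196) = (1/2)(1.6923)(6.7692) = 5.7278.

5.73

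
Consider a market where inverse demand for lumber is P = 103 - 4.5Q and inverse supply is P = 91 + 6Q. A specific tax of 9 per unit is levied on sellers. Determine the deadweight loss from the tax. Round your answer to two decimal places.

Pre-tax equilibrium: 103 - 4.5Q = 91 + 6Q gives Q* = 1.1429, P* = 97.8571.
With the tax, sellers need 9 more per unit: 103 - 4.5Q = 91 + 6Q + 9, so Q_t = 0.2857. Buyers pay P_b = 101.7143; sellers receive P_s = P_b - 9 = 92.7143.
The welfare triangle lost has base Q* - Q_t = 0.8571 and height t = 9, so DWL = (1/2)(0.8571)(9) = 3.8571.

3.86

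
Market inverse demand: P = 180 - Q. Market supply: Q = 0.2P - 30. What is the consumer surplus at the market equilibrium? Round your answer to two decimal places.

Rewriting supply in inverse form: P = 150 + 5Q.
Set 180 - Q = 150 + 5Q, which gives 30 = 6Q, so Q* = 5 and P* = 180 - (5) = 175.
Consumer surplus is the triangle under demand above P*: (1/2)(5)(180 - 175) = (1/2)(5)(5) = 12.5.

12.50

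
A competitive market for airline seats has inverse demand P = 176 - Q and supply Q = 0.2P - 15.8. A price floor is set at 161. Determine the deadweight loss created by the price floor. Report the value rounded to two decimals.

4.08

Rewriting supply in inverse form: P = 79 + 5Q.
Without the control, 176 - Q = 79 + 5Q so Q* = 16.1667 and P* = 159.8333.
At the floor price 161, quantity demanded is (176 - 161)/1 = 15; demand is the short side, so Q = 15 trades at P = 161.
At Q = 15 the demand price is 161 and the supply price is 154. Deadweight loss is the triangle between the curves from 15 to 16.1667: (1/2)(161 - 154)(16.1667 - 15) = 4.0833.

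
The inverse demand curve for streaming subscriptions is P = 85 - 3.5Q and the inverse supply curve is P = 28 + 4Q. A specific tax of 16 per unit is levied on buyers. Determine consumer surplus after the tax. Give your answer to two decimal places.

52.30

Pre-tax equilibrium: 85 - 3.5Q = 28 + 4Q gives Q* = 7.6, P* = 58.4.
A tax on buyers shifts demand down by 16: (85 - 16) - 3.5Q = 28 + 4Q, so Q_t = 5.4667. Buyers pay P_b = 65.8667; sellers receive P_s = P_b - 16 = 49.8667.
Consumer surplus is the triangle under demand above P_b: (1/2)(5.4667)(85 - 65.8667) = 52.2978.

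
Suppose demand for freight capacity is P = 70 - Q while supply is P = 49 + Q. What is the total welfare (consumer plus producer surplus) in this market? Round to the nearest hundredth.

Set 70 - Q = 49 + Q, which gives 21 = 2Q, so Q* = 10.5 and P* = 70 - (10.5) = 59.5.
CS = (1/2)(10.5)(10.5) = 55.125 and PS = (1/2)(10.5)(10.5) = 55.125, so total surplus = 110.25.

110.25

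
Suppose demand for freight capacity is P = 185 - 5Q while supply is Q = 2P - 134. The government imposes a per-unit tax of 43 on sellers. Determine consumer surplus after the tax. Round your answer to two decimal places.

464.88

Rewriting supply in inverse form: P = 67 + 0.5Q.
Pre-tax equilibrium: 185 - 5Q = 67 + 0.5Q gives Q* = 21.4545, P* = 77.7273.
With the tax, sellers need 43 more per unit: 185 - 5Q = 67 + 0.5Q + 43, so Q_t = 13.6364. Buyers pay P_b = 116.8182; sellers receive P_s = P_b - 43 = 73.8182.
Consumer surplus is the triangle under demand above P_b: (1/2)(13.6364)(185 - 116.8182) = 464.876.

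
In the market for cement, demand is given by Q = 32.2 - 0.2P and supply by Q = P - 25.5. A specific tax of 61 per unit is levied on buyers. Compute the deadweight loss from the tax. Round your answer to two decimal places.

Rewriting demand in inverse form: P = 161 - 5Q.
Rewriting supply in inverse form: P = 25.5 + Q.
Pre-tax equilibrium: 161 - 5Q = 25.5 + Q gives Q* = 22.5833, P* = 48.0833.
A tax on buyers shifts demand down by 61: (161 - 61) - 5Q = 25.5 + Q, so Q_t = 12.4167. Buyers pay P_b = 98.9167; sellers receive P_s = P_b - 61 = 37.9167.
Deadweight loss is the triangle between the curves from Q_t to Q*: (1/2)(22.5833 - 12.4167)(61) = 310.0833.

310.08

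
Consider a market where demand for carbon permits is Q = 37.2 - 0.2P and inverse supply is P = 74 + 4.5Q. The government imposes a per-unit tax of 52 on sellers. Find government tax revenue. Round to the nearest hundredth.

Rewriting demand in inverse form: P = 186 - 5Q.
Pre-tax equilibrium: 186 - 5Q = 74 + 4.5Q gives Q* = 11.7895, P* = 127.0526.
With the tax, sellers need 52 more per unit: 186 - 5Q = 74 + 4.5Q + 52, so Q_t = 6.3158. Buyers pay P_b = 154.4211; sellers receive P_s = P_b - 52 = 102.4211.
Revenue is the tax times quantity traded: 52 x 6.3158 = 328.4211.

328.42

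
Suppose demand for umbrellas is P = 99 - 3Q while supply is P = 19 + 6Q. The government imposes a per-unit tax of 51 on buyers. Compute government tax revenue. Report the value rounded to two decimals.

Pre-tax equilibrium: 99 - 3Q = 19 + 6Q gives Q* = 8.8889, P* = 72.3333.
A tax on buyers shifts demand down by 51: (99 - 51) - 3Q = 19 + 6Q, so Q_t = 3.2222. Buyers pay P_b = 89.3333; sellers receive P_s = P_b - 51 = 38.3333.
Tax revenue = t x Q_t = 51 x 3.2222 = 164.3333.

164.33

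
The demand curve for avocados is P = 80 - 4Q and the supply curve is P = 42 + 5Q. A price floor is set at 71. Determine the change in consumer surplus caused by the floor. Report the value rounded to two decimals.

-25.53

Free-market equilibrium: 80 - 4Q = 42 + 5Q gives Q* = 4.2222, P* = 63.1111.
At P = 71, buyers demand (80 - 71)/4 = 2.25 while sellers would supply more, so the quantity traded is 2.25 at price 71.
CS goes from (1/2)(4.2222)(16.8889) = 35.6543 to 10.125 (computed as (80 - 71)(2.25) - (1/2)(4)(2.25)^2), a change of -25.5293.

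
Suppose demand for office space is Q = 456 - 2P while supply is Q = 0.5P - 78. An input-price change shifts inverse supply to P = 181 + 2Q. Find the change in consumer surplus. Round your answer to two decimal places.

-119.00

Rewriting demand in inverse form: P = 228 - 0.5Q.
Rewriting supply in inverse form: P = 156 + 2Q.
Initial equilibrium: Q_0 = 28.8, P_0 = 213.6; CS_0 = (1/2)(28.8)(14.4) = 207.36, PS_0 = (1/2)(28.8)(57.6) = 829.44.
New equilibrium: 228 - 0.5Q = 181 + 2Q gives Q_1 = 18.8, P_1 = 218.6; CS_1 = 88.36, PS_1 = 353.44.
Change in consumer surplus = 88.36 - 207.36 = -119.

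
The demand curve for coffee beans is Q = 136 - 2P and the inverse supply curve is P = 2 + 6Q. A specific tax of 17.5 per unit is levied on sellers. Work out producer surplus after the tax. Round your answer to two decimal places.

Rewriting demand in inverse form: P = 68 - 0.5Q.
Without the tax, 68 - 0.5Q = 2 + 6Q so Q* = 10.1538 and P* = 62.9231.
A tax on sellers shifts supply up by 17.5: 68 - 0.5Q = 2 + 6Q + 17.5, so Q_t = 7.4615. Buyers pay P_b = 64.2692; sellers receive P_s = P_b - 17.5 = 46.7692.
PS = (1/2)(Q_t)(P_s - 2) = (1/2)(7.4615)(44.7692) = 167.0237.

167.02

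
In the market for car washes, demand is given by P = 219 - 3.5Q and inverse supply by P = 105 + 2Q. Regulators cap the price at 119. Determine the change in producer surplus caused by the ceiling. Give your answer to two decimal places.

Without the control, 219 - 3.5Q = 105 + 2Q so Q* = 20.7273 and P* = 146.4545.
At P = 119, sellers supply (119 - 105)/2 = 7 while buyers want more, so the quantity traded is 7 at price 119.
PS goes from (1/2)(20.7273)(41.4545) = 429.6198 to 49 (computed as (119 - 105)(7) - (1/2)(2)(7)^2), a change of -380.6198.

-380.62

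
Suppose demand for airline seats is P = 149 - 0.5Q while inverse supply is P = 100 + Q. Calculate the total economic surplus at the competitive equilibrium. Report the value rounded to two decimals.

800.33

Equilibrium: 149 - 0.5Q = 100 + Q, so Q* = 32.6667 and P* = 132.6667.
Total surplus is the full triangle between the curves from 0 to Q*: (1/2)(32.6667)(149 - 100) = 800.3333.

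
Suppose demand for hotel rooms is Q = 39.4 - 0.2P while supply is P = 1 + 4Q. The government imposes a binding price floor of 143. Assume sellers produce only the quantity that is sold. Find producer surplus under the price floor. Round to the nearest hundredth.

1300.32

Rewriting demand in inverse form: P = 197 - 5Q.
Free-market equilibrium: 197 - 5Q = 1 + 4Q gives Q* = 21.7778, P* = 88.1111.
At the floor price 143, quantity demanded is (197 - 143)/5 = 10.8; demand is the short side, so Q = 10.8 trades at P = 143.
The supply price at Q = 10.8 is 44.2. PS is the trapezoid between 143 and supply over [0, 10.8]: (1/2)[(143 - 1) + (143 - 44.2)](10.8) = 1300.32.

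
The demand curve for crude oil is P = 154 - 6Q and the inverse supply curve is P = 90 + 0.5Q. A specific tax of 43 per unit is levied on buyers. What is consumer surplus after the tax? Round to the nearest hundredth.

Without the tax, 154 - 6Q = 90 + 0.5Q so Q* = 9.8462 and P* = 94.9231.
With the tax, buyers' net willingness to pay falls by 43: (154 - 43) - 6Q = 90 + 0.5Q, so Q_t = 3.2308. Buyers pay P_b = 134.6154; sellers receive P_s = P_b - 43 = 91.6154.
Consumer surplus is the triangle under demand above P_b: (1/2)(3.2308)(154 - 134.6154) = 31.3136.

31.31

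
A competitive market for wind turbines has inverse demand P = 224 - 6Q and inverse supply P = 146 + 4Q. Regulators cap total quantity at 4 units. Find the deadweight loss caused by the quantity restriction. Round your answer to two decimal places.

Without the quota, 224 - 6Q = 146 + 4Q gives Q* = 7.8.
At Q = 4 the demand price is 224 - 6(4) = 200 and the supply price is 146 + 4(4) = 162.
DWL = (1/2)(gap between curves at 4) x (Q* - 4) = (1/2)(38)(3.8) = 72.2.

72.20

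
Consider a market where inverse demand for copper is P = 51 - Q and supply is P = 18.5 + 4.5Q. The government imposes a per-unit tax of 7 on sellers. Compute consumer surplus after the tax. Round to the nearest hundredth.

10.75

Without the tax, 51 - Q = 18.5 + 4.5Q so Q* = 5.9091 and P* = 45.0909.
A tax on sellers shifts supply up by 7: 51 - Q = 18.5 + 4.5Q + 7, so Q_t = 4.6364. Buyers pay P_b = 46.3636; sellers receive P_s = P_b - 7 = 39.3636.
CS = (1/2)(Q_t)(51 - P_b) = (1/2)(4.6364)(4.6364) = 10.7479.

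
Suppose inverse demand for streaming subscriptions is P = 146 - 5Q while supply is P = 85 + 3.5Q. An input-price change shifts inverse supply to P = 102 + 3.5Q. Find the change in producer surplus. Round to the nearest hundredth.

-43.24

Initial equilibrium: Q_0 = 7.1765, P_0 = 110.1176; CS_0 = (1/2)(7.1765)(35.8824) = 128.7543, PS_0 = (1/2)(7.1765)(25.1176) = 90.128.
New equilibrium: 146 - 5Q = 102 + 3.5Q gives Q_1 = 5.1765, P_1 = 120.1176; CS_1 = 66.9896, PS_1 = 46.8927.
Change in producer surplus = 46.8927 - 90.128 = -43.2353.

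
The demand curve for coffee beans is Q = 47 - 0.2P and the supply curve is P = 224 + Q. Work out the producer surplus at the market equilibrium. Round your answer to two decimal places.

Rewriting demand in inverse form: P = 235 - 5Q.
Setting demand equal to supply, 11 = 6Q, so Q* = 1.8333 and P* = 225.8333.
The supply curve's price intercept is 224, so PS = (1/2)(Q*)(P* - 224) = (1/2)(1.8333)(1.8333) = 1.6806.

1.68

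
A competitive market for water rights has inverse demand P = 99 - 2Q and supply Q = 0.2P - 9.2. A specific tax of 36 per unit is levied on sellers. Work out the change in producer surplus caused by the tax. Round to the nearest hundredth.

-128.57

Rewriting supply in inverse form: P = 46 + 5Q.
Pre-tax equilibrium: 99 - 2Q = 46 + 5Q gives Q* = 7.5714, P* = 83.8571.
A tax on sellers shifts supply up by 36: 99 - 2Q = 46 + 5Q + 36, so Q_t = 2.4286. Buyers pay P_b = 94.1429; sellers receive P_s = P_b - 36 = 58.1429.
Producers lose the trapezoid between P_s and P* out to Q_t plus the triangle from Q_t to Q*: change in PS = 14.7449 - 143.3163 = -128.5714.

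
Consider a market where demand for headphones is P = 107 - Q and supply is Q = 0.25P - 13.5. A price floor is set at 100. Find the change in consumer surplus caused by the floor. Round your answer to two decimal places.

Rewriting supply in inverse form: P = 54 + 4Q.
Free-market equilibrium: 107 - Q = 54 + 4Q gives Q* = 10.6, P* = 96.4.
At P = 100, buyers demand (107 - 100)/1 = 7 while sellers would supply more, so the quantity traded is 7 at price 100.
CS goes from (1/2)(10.6)(10.6) = 56.18 to 24.5 (computed as (107 - 100)(7) - (1/2)(1)(7)^2), a change of -31.68.

-31.68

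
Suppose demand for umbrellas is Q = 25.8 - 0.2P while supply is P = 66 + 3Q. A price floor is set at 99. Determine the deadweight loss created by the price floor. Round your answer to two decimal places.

14.06

Rewriting demand in inverse form: P = 129 - 5Q.
Without the control, 129 - 5Q = 66 + 3Q so Q* = 7.875 and P* = 89.625.
At P = 99, buyers demand (129 - 99)/5 = 6 while sellers would supply more, so the quantity traded is 6 at price 99.
The lost-trades triangle has base Q* - 6 = 1.875 and height equal to the gap between the curves at Q = 6, which is 99 - 84 = 15. DWL = (1/2)(1.875)(15) = 14.0625.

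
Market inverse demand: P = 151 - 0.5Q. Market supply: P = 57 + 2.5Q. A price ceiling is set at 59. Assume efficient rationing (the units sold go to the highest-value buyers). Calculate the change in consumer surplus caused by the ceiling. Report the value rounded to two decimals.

-172.00

Free-market equilibrium: 151 - 0.5Q = 57 + 2.5Q gives Q* = 31.3333, P* = 135.3333.
At the ceiling price 59, quantity supplied is (59 - 57)/2.5 = 0.8; supply is the short side, so Q = 0.8 trades at P = 59.
CS goes from (1/2)(31.3333)(15.6667) = 245.4444 to 73.44 (computed as (151 - 59)(0.8) - (1/2)(0.5)(0.8)^2), a change of -172.0044.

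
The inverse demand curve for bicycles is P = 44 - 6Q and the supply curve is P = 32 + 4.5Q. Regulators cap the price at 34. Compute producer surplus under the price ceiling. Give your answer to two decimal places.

0.44

Free-market equilibrium: 44 - 6Q = 32 + 4.5Q gives Q* = 1.1429, P* = 37.1429.
At the ceiling price 34, quantity supplied is (34 - 32)/4.5 = 0.4444; supply is the short side, so Q = 0.4444 trades at P = 34.
PS is the triangle above supply below 34: (1/2)(0.4444)(34 - 32) = 0.4444.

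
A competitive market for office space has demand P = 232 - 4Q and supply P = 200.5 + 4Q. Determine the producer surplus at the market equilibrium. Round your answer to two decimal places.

31.01

Set 232 - 4Q = 200.5 + 4Q, which gives 31.5 = 8Q, so Q* = 3.9375 and P* = 232 - 4(3.9375) = 216.25.
Producer surplus is the triangle above supply below P*: (1/2)(3.9375)(216.25 - 200.5) = (1/2)(3.9375)(15.75) = 31.0078.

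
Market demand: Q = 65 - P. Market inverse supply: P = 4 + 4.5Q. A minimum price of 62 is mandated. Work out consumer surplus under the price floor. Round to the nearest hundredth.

4.50

Rewriting demand in inverse form: P = 65 - Q.
Without the control, 65 - Q = 4 + 4.5Q so Q* = 11.0909 and P* = 53.9091.
At the floor price 62, quantity demanded is (65 - 62)/1 = 3; demand is the short side, so Q = 3 trades at P = 62.
CS is the triangle under demand above 62: (1/2)(3)(65 - 62) = 4.5.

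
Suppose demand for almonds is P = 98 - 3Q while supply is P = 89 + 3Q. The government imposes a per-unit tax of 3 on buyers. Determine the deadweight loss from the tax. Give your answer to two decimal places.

Pre-tax equilibrium: 98 - 3Q = 89 + 3Q gives Q* = 1.5, P* = 93.5.
With the tax, buyers' net willingness to pay falls by 3: (98 - 3) - 3Q = 89 + 3Q, so Q_t = 1. Buyers pay P_b = 95; sellers receive P_s = P_b - 3 = 92.
The welfare triangle lost has base Q* - Q_t = 0.5 and height t = 3, so DWL = (1/2)(0.5)(3) = 0.75.

0.75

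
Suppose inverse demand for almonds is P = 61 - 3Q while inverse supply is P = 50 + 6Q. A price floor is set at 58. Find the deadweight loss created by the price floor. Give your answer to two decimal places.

0.22

Free-market equilibrium: 61 - 3Q = 50 + 6Q gives Q* = 1.2222, P* = 57.3333.
At P = 58, buyers demand (61 - 58)/3 = 1 while sellers would supply more, so the quantity traded is 1 at price 58.
The lost-trades triangle has base Q* - 1 = 0.2222 and height equal to the gap between the curves at Q = 1, which is 58 - 56 = 2. DWL = (1/2)(0.2222)(2) = 0.2222.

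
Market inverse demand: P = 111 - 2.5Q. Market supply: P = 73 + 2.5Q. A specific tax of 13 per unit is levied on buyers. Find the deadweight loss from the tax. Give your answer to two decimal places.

16.90

Without the tax, 111 - 2.5Q = 73 + 2.5Q so Q* = 7.6 and P* = 92.
With the tax, buyers' net willingness to pay falls by 13: (111 - 13) - 2.5Q = 73 + 2.5Q, so Q_t = 5. Buyers pay P_b = 98.5; sellers receive P_s = P_b - 13 = 85.5.
The welfare triangle lost has base Q* - Q_t = 2.6 and height t = 13, so DWL = (1/2)(2.6)(13) = 16.9.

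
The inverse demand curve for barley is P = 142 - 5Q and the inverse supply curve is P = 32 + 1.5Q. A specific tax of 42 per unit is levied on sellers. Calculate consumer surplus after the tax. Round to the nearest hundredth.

273.61

Pre-tax equilibrium: 142 - 5Q = 32 + 1.5Q gives Q* = 16.9231, P* = 57.3846.
With the tax, sellers need 42 more per unit: 142 - 5Q = 32 + 1.5Q + 42, so Q_t = 10.4615. Buyers pay P_b = 89.6923; sellers receive P_s = P_b - 42 = 47.6923.
CS = (1/2)(Q_t)(142 - P_b) = (1/2)(10.4615)(52.3077) = 273.6095.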